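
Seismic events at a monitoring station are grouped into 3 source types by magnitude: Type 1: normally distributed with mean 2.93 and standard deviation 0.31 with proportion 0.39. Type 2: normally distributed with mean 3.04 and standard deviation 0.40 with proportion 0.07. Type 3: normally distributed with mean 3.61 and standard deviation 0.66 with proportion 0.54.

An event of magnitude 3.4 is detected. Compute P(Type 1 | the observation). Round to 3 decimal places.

0.308

Posterior ∝ prior × likelihood, so P(k | x) ∝ w_k f_k(x); normalise over all components.
Evaluate each component's likelihood at the observed value:
  f_1 = 0.407759
  f_2 = 0.665213
  f_3 = 0.574622
Weight by the priors:
  w_1·f_1 = 0.39 × 0.407759 = 0.159026
  w_2·f_2 = 0.07 × 0.665213 = 0.0465649
  w_3·f_3 = 0.54 × 0.574622 = 0.310296
Sum: 0.159026 + 0.0465649 + 0.310296 = 0.515887
So the posterior for Type 1 is 0.159026 / 0.515887 ≈ 0.308.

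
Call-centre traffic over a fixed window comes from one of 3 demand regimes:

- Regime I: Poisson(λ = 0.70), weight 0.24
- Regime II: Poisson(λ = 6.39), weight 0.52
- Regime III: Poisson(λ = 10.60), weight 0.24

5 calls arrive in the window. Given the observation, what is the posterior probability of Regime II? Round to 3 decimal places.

The responsibility of component k is P(Z=k) f_k(x) divided by Σ_j P(Z=j) f_j(x).
Evaluate each component's likelihood at the observed value:
  f_I = e^(−0.70)·0.70^5/5! = 0.000695509
  f_II = e^(−6.39)·6.39^5/5! = 0.148998
  f_III = e^(−10.60)·10.60^5/5! = 0.027786
Prior × likelihood for each component:
  P(Z=I)·f_I = 0.24 × 0.000695509 = 0.000166922
  P(Z=II)·f_II = 0.52 × 0.148998 = 0.0774791
  P(Z=III)·f_III = 0.24 × 0.027786 = 0.00666865
Normaliser: 0.000166922 + 0.0774791 + 0.00666865 = 0.0843147
Responsibility of Regime II: 0.0774791 / 0.0843147 ≈ 0.919

0.919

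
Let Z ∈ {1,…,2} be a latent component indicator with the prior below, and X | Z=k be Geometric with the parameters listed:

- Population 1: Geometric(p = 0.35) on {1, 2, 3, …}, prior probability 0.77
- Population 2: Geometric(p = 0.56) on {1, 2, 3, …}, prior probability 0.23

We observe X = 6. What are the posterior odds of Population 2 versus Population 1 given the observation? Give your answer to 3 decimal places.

0.068

Only the two components matter; the odds are (w_i f_i(x)) / (w_j f_j(x)).
Evaluate each component's likelihood at the observed value:
  L_1 = 0.0406102
  L_2 = 0.00923531
0.00212412 / 0.0312698 ≈ 0.068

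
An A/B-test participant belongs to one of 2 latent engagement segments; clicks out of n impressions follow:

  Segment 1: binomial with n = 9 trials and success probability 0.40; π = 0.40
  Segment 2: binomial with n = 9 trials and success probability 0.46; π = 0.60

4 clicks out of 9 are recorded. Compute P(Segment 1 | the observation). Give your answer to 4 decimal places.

0.3923

By Bayes' theorem, P(k | x) = π_k f_k(x) / Σ_j π_j f_j(x).
Binomial probabilities:
  f_1 = C(9,4)·0.40^4·0.60^5 = 126·0.0256·0.07776 = 0.250823
  f_2 = C(9,4)·0.46^4·0.54^5 = 126·0.0447746·0.0459165 = 0.259042
Weight by the priors:
  π_1·f_1 = 0.40 × 0.250823 = 0.100329
  π_2·f_2 = 0.60 × 0.259042 = 0.155425
Evidence: 0.100329 + 0.155425 = 0.255754
P(Segment 1 | the observation) ≈ 0.3923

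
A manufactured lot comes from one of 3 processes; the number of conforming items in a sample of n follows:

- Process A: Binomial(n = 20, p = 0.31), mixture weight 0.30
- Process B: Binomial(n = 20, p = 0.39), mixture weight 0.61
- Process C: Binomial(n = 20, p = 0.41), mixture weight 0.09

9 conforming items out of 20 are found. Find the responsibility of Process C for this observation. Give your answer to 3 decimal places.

0.114

By Bayes' theorem, P(k | x) = w_k f_k(x) / Σ_j w_j f_j(x).
Component likelihoods at x = 9 conforming items out of 20:
  p_A = 0.0749551
  p_B = 0.152551
  p_C = 0.165818
Multiply by the mixture weights:
  w_A·p_A = 0.30 × 0.0749551 = 0.0224865
  w_B·p_B = 0.61 × 0.152551 = 0.0930562
  w_C·p_C = 0.09 × 0.165818 = 0.0149237
Marginal: 0.0224865 + 0.0930562 + 0.0149237 = 0.130466
P(Process C | data) ≈ 0.114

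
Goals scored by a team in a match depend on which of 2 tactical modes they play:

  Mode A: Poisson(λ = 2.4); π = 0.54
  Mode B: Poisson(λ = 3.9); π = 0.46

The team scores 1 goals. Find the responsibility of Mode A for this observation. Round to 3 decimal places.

0.764

P(component k | x) = w_k·f_k(x) / marginal(x), where marginal(x) = Σ_j w_j·f_j(x).
Evaluate each component's likelihood at the observed value:
  p_A = e^(−2.4)·2.4^1/1! = 0.217723
  p_B = e^(−3.9)·3.9^1/1! = 0.0789435
Weight by the priors:
  w_A·p_A = 0.54 × 0.217723 = 0.11757
  w_B·p_B = 0.46 × 0.0789435 = 0.036314
Evidence: 0.11757 + 0.036314 = 0.153884
So the posterior for Mode A is 0.11757 / 0.153884 ≈ 0.764.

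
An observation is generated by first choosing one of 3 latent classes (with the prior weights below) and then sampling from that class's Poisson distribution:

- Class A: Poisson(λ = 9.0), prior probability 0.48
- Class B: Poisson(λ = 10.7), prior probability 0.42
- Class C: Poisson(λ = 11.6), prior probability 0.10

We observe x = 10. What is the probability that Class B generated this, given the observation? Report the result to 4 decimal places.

0.4299

Posterior ∝ prior × likelihood, so P(k | x) ∝ π_k f_k(x); normalise over all components.
Evaluate each component's likelihood at the observed value:
  f_A = e^(−9.0)·9.0^10/10! = 0.11858
  f_B = e^(−10.7)·10.7^10/10! = 0.122215
  f_C = e^(−11.6)·11.6^10/10! = 0.11143
Prior × likelihood for each component:
  π_A·f_A = 0.48 × 0.11858 = 0.0569184
  π_B·f_B = 0.42 × 0.122215 = 0.0513302
  π_C·f_C = 0.10 × 0.11143 = 0.011143
Normaliser: 0.0569184 + 0.0513302 + 0.011143 = 0.119392
P(Class B | x) ≈ 0.4299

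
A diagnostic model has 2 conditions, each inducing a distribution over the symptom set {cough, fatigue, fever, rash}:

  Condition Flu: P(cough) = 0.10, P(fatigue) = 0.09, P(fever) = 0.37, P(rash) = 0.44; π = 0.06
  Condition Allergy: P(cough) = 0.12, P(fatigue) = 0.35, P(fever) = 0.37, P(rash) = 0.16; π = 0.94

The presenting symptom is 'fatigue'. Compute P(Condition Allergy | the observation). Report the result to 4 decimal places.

0.9839

The responsibility of component k is w_k f_k(x) divided by Σ_j w_j f_j(x).
Categorical probabilities:
  p_Flu = P(fatigue | comp) = 0.09
  p_Allergy = P(fatigue | comp) = 0.35
Prior × likelihood for each component:
  w_Flu·p_Flu = 0.06 × 0.09 = 0.0054
  w_Allergy·p_Allergy = 0.94 × 0.35 = 0.329
Denominator: 0.0054 + 0.329 = 0.3344
P(Condition Allergy | the observation) ≈ 0.9839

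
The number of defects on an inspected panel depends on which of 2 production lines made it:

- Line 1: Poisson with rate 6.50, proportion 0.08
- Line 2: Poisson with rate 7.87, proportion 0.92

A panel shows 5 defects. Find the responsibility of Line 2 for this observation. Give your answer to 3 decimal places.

0.884

Posterior ∝ prior × likelihood, so P(k | x) ∝ P(Z=k) f_k(x); normalise over all components.
Component likelihoods at x = 5 defects:
  f_1 = e^(−6.50)·6.50^5/5! = 0.145369
  f_2 = e^(−7.87)·7.87^5/5! = 0.0961158
Multiply by the mixture weights:
  P(Z=1)·f_1 = 0.08 × 0.145369 = 0.0116295
  P(Z=2)·f_2 = 0.92 × 0.0961158 = 0.0884265
Normaliser: 0.0116295 + 0.0884265 = 0.100056
Responsibility of Line 2: 0.0884265 / 0.100056 ≈ 0.884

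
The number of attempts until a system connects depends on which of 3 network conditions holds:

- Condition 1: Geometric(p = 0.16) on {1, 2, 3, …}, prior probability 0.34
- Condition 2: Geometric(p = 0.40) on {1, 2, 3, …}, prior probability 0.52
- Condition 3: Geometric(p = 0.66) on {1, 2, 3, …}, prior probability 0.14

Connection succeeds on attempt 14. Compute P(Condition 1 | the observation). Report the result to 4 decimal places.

0.9540

Posterior ∝ prior × likelihood, so P(k | x) ∝ π_k f_k(x); normalise over all components.
Evaluate each component's likelihood at the observed value:
  f_1 = 0.16·(1−0.16)^13 = 0.16·0.103665 = 0.0165863
  f_2 = 0.40·(1−0.40)^13 = 0.40·0.00130607 = 0.000522428
  f_3 = 0.66·(1−0.66)^13 = 0.66·8.11383e-07 = 5.35513e-07
Weight by the priors:
  π_1·f_1 = 0.34 × 0.0165863 = 0.00563936
  π_2·f_2 = 0.52 × 0.000522428 = 0.000271662
  π_3·f_3 = 0.14 × 5.35513e-07 = 7.49718e-08
Sum: 0.00563936 + 0.000271662 + 7.49718e-08 = 0.00591109
P(Condition 1 | data) ≈ 0.9540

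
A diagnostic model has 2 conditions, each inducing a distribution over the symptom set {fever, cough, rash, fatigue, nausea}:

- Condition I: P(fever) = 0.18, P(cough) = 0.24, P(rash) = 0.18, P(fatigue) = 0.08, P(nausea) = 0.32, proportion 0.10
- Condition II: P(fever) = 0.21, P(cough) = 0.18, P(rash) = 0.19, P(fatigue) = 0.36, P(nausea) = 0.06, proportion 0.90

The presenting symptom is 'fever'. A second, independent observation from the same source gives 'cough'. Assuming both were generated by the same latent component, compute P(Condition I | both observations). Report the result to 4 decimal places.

Apply Bayes' rule: the posterior for each component is proportional to its prior times its likelihood at x.
Since both observations come from the same component, the likelihood for component k is f_k(x₁)·f_k(x₂).
  p_I = [P(fever | comp) = 0.18] × [0.24] = 0.0432
  p_II = [P(fever | comp) = 0.21] × [0.18] = 0.0378
Unnormalised posteriors:
  w_I·p_I = 0.10 × 0.0432 = 0.00432
  w_II·p_II = 0.90 × 0.0378 = 0.03402
Evidence: 0.00432 + 0.03402 = 0.03834
P(Condition I | data) ≈ 0.1127

0.1127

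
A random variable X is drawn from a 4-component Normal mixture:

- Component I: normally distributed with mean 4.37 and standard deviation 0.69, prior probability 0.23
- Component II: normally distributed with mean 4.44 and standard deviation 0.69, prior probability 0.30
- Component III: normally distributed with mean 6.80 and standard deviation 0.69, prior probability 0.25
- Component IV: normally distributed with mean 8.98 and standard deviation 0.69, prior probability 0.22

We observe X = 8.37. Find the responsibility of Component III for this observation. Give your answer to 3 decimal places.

P(component k | x) = π_k·f_k(x) / marginal(x), where marginal(x) = Σ_j π_j·f_j(x).
Evaluate each component's likelihood at the observed value:
  p_I = (1/(0.69·√(2π)))·exp(−(8.37−4.37)²/(2·0.69²)) = 0.578177·exp(-16.80319) = 2.91425e-08
  p_II = (1/(0.69·√(2π)))·exp(−(8.37−4.44)²/(2·0.69²)) = 0.578177·exp(-16.22023) = 5.22043e-08
  p_III = (1/(0.69·√(2π)))·exp(−(8.37−6.80)²/(2·0.69²)) = 0.578177·exp(-2.58864) = 0.043434
  p_IV = (1/(0.69·√(2π)))·exp(−(8.37−8.98)²/(2·0.69²)) = 0.578177·exp(-0.39078) = 0.391154
Unnormalised posteriors:
  π_I·p_I = 0.23 × 2.91425e-08 = 6.70278e-09
  π_II·p_II = 0.30 × 5.22043e-08 = 1.56613e-08
  π_III·p_III = 0.25 × 0.043434 = 0.0108585
  π_IV·p_IV = 0.22 × 0.391154 = 0.0860539
Evidence: 6.70278e-09 + 1.56613e-08 + 0.0108585 + 0.0860539 = 0.0969124
Responsibility of Component III: 0.0108585 / 0.0969124 ≈ 0.112

0.112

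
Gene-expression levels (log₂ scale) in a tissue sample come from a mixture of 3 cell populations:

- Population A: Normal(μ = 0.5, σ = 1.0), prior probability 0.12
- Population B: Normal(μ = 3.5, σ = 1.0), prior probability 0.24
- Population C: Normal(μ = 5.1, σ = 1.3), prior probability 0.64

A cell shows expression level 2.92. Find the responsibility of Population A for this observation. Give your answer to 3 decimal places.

Posterior ∝ prior × likelihood, so P(k | x) ∝ π_k f_k(x); normalise over all components.
Normal densities:
  f_A = (1/(1.0·√(2π)))·exp(−(2.92−0.5)²/(2·1.0²)) = 0.398942·exp(-2.92820) = 0.0213407
  f_B = (1/(1.0·√(2π)))·exp(−(2.92−3.5)²/(2·1.0²)) = 0.398942·exp(-0.16820) = 0.33718
  f_C = (1/(1.3·√(2π)))·exp(−(2.92−5.1)²/(2·1.3²)) = 0.306879·exp(-1.40604) = 0.07522
Weight by the priors:
  π_A·f_A = 0.12 × 0.0213407 = 0.00256089
  π_B·f_B = 0.24 × 0.33718 = 0.0809232
  π_C·f_C = 0.64 × 0.07522 = 0.0481408
Normaliser: 0.00256089 + 0.0809232 + 0.0481408 = 0.131625
Responsibility of Population A: 0.00256089 / 0.131625 ≈ 0.019

0.019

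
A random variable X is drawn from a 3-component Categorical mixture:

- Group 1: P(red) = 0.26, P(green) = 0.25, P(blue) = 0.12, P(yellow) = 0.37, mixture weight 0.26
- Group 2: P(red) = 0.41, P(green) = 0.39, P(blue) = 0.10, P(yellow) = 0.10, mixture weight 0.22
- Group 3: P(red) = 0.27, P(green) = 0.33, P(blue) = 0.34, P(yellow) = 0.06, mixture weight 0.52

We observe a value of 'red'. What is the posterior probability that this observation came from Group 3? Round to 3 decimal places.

0.471

The responsibility of component k is P(Z=k) f_k(x) divided by Σ_j P(Z=j) f_j(x).
Component likelihoods at x = 'red':
  f_1 = 0.26
  f_2 = 0.41
  f_3 = 0.27
Weight by the priors:
  P(Z=1)·f_1 = 0.26 × 0.26 = 0.0676
  P(Z=2)·f_2 = 0.22 × 0.41 = 0.0902
  P(Z=3)·f_3 = 0.52 × 0.27 = 0.1404
Denominator: 0.0676 + 0.0902 + 0.1404 = 0.2982
So the posterior for Group 3 is 0.1404 / 0.2982 ≈ 0.471.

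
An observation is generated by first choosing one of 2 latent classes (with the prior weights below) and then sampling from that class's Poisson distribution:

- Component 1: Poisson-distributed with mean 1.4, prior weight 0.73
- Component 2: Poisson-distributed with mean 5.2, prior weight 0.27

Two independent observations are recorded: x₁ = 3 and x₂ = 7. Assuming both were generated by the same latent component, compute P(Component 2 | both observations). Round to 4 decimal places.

0.9893

Apply Bayes' rule: the posterior for each component is proportional to its prior times its likelihood at x.
Since both observations come from the same component, the likelihood for component k is f_k(x₁)·f_k(x₂).
  L_1 = [e^(−1.4)·1.4^3/3! = 0.112777] × [0.000515767] = 5.81666e-05
  L_2 = [e^(−5.2)·5.2^3/3! = 0.129279] × [0.112528] = 0.0145475
Multiply by the mixture weights:
  π_1·L_1 = 0.73 × 5.81666e-05 = 4.24617e-05
  π_2·L_2 = 0.27 × 0.0145475 = 0.00392783
Evidence: 4.24617e-05 + 0.00392783 = 0.00397029
Responsibility of Component 2: 0.00392783 / 0.00397029 ≈ 0.9893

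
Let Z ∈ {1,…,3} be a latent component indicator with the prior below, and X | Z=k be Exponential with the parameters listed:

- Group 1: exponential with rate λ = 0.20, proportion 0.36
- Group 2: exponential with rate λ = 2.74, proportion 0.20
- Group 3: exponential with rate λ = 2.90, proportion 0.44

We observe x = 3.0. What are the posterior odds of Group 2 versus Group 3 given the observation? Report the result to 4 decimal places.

0.6941

Since P(k|x) ∝ π_k f_k(x), the posterior odds are π_i f_i(x) / (π_j f_j(x)).
Component likelihoods at x = 3.0:
  p_1 = 0.109762
  p_2 = 0.000737649
  p_3 = 0.000483099
0.00014753 / 0.000212563 ≈ 0.6941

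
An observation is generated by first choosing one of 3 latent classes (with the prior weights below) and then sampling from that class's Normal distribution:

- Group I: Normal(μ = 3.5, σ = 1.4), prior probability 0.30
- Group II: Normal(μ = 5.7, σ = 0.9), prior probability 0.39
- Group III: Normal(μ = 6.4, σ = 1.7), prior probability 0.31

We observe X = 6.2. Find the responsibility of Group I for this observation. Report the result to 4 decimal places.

Posterior ∝ prior × likelihood, so P(k | x) ∝ π_k f_k(x); normalise over all components.
Normal densities:
  p_I = 0.0443739
  p_II = 0.37988
  p_III = 0.233054
Weight by the priors:
  π_I·p_I = 0.30 × 0.0443739 = 0.0133122
  π_II·p_II = 0.39 × 0.37988 = 0.148153
  π_III·p_III = 0.31 × 0.233054 = 0.0722466
Marginal: 0.0133122 + 0.148153 + 0.0722466 = 0.233712
Responsibility of Group I: 0.0133122 / 0.233712 ≈ 0.0570

0.0570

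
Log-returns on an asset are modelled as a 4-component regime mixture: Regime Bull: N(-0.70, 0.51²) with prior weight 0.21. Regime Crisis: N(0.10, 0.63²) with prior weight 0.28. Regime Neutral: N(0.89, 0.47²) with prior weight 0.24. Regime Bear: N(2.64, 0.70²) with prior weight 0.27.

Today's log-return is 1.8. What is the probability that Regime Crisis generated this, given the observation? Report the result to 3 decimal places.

The responsibility of component k is π_k f_k(x) divided by Σ_j π_j f_j(x).
Normal densities:
  f_Bull = 4.73654e-06
  f_Crisis = 0.0166122
  f_Neutral = 0.130251
  f_Bear = 0.277409
Prior × likelihood for each component:
  π_Bull·f_Bull = 0.21 × 4.73654e-06 = 9.94673e-07
  π_Crisis·f_Crisis = 0.28 × 0.0166122 = 0.00465141
  π_Neutral·f_Neutral = 0.24 × 0.130251 = 0.0312602
  π_Bear·f_Bear = 0.27 × 0.277409 = 0.0749003
Normaliser: 9.94673e-07 + 0.00465141 + 0.0312602 + 0.0749003 = 0.110813
Responsibility of Regime Crisis: 0.00465141 / 0.110813 ≈ 0.042

0.042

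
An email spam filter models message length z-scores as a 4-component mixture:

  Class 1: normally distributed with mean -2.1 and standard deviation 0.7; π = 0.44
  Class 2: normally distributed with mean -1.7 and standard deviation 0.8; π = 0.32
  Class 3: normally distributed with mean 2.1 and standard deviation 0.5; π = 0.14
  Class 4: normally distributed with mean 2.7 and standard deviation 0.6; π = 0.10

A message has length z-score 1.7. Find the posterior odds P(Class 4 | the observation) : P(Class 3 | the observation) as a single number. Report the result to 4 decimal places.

Posterior odds = (π_i f_i(x)) / (π_j f_j(x)); the normalising sum cancels.
Normal densities:
  f_1 = 2.27309e-07
  f_2 = 5.96483e-05
  f_3 = 0.579383
  f_4 = 0.165795
Posterior odds = (π_4·f_4) / (π_3·f_3) = (0.10·0.165795) / (0.14·0.579383) = 0.0165795 / 0.0811136 ≈ 0.2044

0.2044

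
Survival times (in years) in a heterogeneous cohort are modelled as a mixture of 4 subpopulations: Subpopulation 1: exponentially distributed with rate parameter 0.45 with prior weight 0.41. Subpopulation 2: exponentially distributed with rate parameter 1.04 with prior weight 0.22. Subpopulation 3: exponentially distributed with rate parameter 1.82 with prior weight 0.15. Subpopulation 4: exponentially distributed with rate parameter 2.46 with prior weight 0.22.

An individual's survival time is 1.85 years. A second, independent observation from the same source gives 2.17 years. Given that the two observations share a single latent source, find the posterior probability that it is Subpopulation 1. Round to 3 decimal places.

0.771

Apply Bayes' rule: the posterior for each component is proportional to its prior times its likelihood at x.
Since both observations come from the same component, the likelihood for component k is f_k(x₁)·f_k(x₂).
  L_1 = [0.195732] × [0.169482] = 0.0331731
  L_2 = [0.151863] × [0.108872] = 0.0165336
  L_3 = [0.0627772] × [0.0350646] = 0.00220126
  L_4 = [0.0259693] × [0.0118191] = 0.000306934
Multiply by the mixture weights:
  P(Z=1)·L_1 = 0.41 × 0.0331731 = 0.013601
  P(Z=2)·L_2 = 0.22 × 0.0165336 = 0.0036374
  P(Z=3)·L_3 = 0.15 × 0.00220126 = 0.000330188
  P(Z=4)·L_4 = 0.22 × 0.000306934 = 6.75255e-05
Normaliser: 0.013601 + 0.0036374 + 0.000330188 + 6.75255e-05 = 0.0176361
Responsibility of Subpopulation 1: 0.013601 / 0.0176361 ≈ 0.771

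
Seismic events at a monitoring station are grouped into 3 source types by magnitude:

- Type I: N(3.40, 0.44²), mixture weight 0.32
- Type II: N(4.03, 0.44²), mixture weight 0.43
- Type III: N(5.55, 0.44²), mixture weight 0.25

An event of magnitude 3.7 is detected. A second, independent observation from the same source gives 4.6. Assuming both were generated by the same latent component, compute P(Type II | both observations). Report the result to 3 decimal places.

P(component k | x) = π_k·f_k(x) / marginal(x), where marginal(x) = Σ_j π_j·f_j(x).
Since both observations come from the same component, the likelihood for component k is f_k(x₁)·f_k(x₂).
  p_I = [0.718639] × [0.0219944] = 0.0158061
  p_II = [0.684403] × [0.391778] = 0.268134
  p_III = [0.000131427] × [0.088143] = 1.15844e-05
Multiply by the mixture weights:
  π_I·p_I = 0.32 × 0.0158061 = 0.00505794
  π_II·p_II = 0.43 × 0.268134 = 0.115298
  π_III·p_III = 0.25 × 1.15844e-05 = 2.89609e-06
Sum: 0.00505794 + 0.115298 + 2.89609e-06 = 0.120359
Responsibility of Type II: 0.115298 / 0.120359 ≈ 0.958

0.958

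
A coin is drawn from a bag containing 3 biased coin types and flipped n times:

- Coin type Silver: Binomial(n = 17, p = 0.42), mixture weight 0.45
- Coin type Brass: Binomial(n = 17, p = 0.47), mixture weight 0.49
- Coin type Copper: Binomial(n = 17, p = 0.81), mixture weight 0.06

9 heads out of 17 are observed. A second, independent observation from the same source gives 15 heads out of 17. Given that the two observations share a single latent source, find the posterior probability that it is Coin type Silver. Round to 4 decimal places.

0.0479

P(component k | x) = P(Z=k)·f_k(x) / marginal(x), where marginal(x) = Σ_j P(Z=j)·f_j(x).
Since both observations come from the same component, the likelihood for component k is f_k(x₁)·f_k(x₂).
  f_Silver = [C(17,9)·0.42^9·0.58^8 = 24310·0.000406671·0.0128063 = 0.126605] × [0.000102126] = 1.29297e-05
  f_Brass = [C(17,9)·0.47^9·0.53^8 = 24310·0.00111913·0.00622597 = 0.169384] × [0.000460849] = 7.80605e-05
  f_Copper = [C(17,9)·0.81^9·0.19^8 = 24310·0.150095·1.69836e-06 = 0.00619696] × [0.208124] = 0.00128973
Weight by the priors:
  P(Z=Silver)·f_Silver = 0.45 × 1.29297e-05 = 5.81834e-06
  P(Z=Brass)·f_Brass = 0.49 × 7.80605e-05 = 3.82496e-05
  P(Z=Copper)·f_Copper = 0.06 × 0.00128973 = 7.73841e-05
Evidence: 5.81834e-06 + 3.82496e-05 + 7.73841e-05 = 0.000121452
P(Coin type Silver | data) ≈ 0.0479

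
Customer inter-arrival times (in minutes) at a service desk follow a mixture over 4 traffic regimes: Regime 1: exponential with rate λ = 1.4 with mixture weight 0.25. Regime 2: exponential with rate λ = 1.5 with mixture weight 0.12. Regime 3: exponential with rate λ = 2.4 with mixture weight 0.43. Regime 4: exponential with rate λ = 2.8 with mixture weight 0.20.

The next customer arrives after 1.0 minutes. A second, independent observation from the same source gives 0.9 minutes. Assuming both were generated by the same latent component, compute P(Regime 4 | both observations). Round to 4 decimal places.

0.0919

P(component k | x) = π_k·f_k(x) / marginal(x), where marginal(x) = Σ_j π_j·f_j(x).
Since both observations come from the same component, the likelihood for component k is f_k(x₁)·f_k(x₂).
  L_1 = [0.345236] × [0.397116] = 0.137099
  L_2 = [0.334695] × [0.38886] = 0.13015
  L_3 = [0.217723] × [0.27678] = 0.0602615
  L_4 = [0.170268] × [0.225287] = 0.0383592
Weight by the priors:
  π_1·L_1 = 0.25 × 0.137099 = 0.0342746
  π_2·L_2 = 0.12 × 0.13015 = 0.015618
  π_3·L_3 = 0.43 × 0.0602615 = 0.0259124
  π_4·L_4 = 0.20 × 0.0383592 = 0.00767184
Denominator: 0.0342746 + 0.015618 + 0.0259124 + 0.00767184 = 0.0834769
P(Regime 4 | data) = 0.00767184 / 0.0834769 ≈ 0.0919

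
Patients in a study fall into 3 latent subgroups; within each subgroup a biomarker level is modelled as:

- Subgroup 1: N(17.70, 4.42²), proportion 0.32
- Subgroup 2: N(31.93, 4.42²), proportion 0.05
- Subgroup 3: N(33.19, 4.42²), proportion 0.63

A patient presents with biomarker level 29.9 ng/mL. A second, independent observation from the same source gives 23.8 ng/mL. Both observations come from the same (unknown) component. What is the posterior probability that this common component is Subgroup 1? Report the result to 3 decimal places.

0.045

Posterior ∝ prior × likelihood, so P(k | x) ∝ P(Z=k) f_k(x); normalise over all components.
Since both observations come from the same component, the likelihood for component k is f_k(x₁)·f_k(x₂).
  L_1 = [0.00200046] × [0.0348256] = 6.96672e-05
  L_2 = [0.0812239] × [0.0166272] = 0.00135053
  L_3 = [0.0684192] × [0.00945049] = 0.000646595
Prior × likelihood for each component:
  P(Z=1)·L_1 = 0.32 × 6.96672e-05 = 2.22935e-05
  P(Z=2)·L_2 = 0.05 × 0.00135053 = 6.75265e-05
  P(Z=3)·L_3 = 0.63 × 0.000646595 = 0.000407355
Marginal: 2.22935e-05 + 6.75265e-05 + 0.000407355 = 0.000497175
P(Subgroup 1 | x₁, x₂) ≈ 0.045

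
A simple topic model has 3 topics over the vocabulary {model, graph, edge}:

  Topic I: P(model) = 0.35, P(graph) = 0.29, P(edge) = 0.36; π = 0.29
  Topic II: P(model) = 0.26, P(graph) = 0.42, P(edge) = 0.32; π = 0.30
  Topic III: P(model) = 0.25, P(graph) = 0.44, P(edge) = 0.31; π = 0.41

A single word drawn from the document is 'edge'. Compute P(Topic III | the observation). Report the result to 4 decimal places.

0.3881

By Bayes' theorem, P(k | x) = P(Z=k) f_k(x) / Σ_j P(Z=j) f_j(x).
Component likelihoods at x = 'edge':
  L_I = P(edge | comp) = 0.36
  L_II = P(edge | comp) = 0.32
  L_III = P(edge | comp) = 0.31
Unnormalised posteriors:
  P(Z=I)·L_I = 0.29 × 0.36 = 0.1044
  P(Z=II)·L_II = 0.30 × 0.32 = 0.096
  P(Z=III)·L_III = 0.41 × 0.31 = 0.1271
Marginal: 0.1044 + 0.096 + 0.1271 = 0.3275
Responsibility of Topic III: 0.1271 / 0.3275 ≈ 0.3881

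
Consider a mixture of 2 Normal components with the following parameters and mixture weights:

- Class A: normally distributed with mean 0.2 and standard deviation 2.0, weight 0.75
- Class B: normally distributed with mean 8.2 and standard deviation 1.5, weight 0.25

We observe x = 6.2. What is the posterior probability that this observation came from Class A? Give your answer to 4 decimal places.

P(component k | x) = π_k·f_k(x) / marginal(x), where marginal(x) = Σ_j π_j·f_j(x).
Evaluate each component's likelihood at the observed value:
  f_A = 0.00221592
  f_B = 0.10934
Weight by the priors:
  π_A·f_A = 0.75 × 0.00221592 = 0.00166194
  π_B·f_B = 0.25 × 0.10934 = 0.027335
Denominator: 0.00166194 + 0.027335 = 0.028997
P(Class A | data) ≈ 0.0573

0.0573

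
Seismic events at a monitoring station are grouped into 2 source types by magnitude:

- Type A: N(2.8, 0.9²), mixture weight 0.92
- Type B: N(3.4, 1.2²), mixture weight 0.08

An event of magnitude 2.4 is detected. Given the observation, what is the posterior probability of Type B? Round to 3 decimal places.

0.048

By Bayes' theorem, P(k | x) = π_k f_k(x) / Σ_j π_j f_j(x).
Component likelihoods at x = 2.4:
  L_A = (1/(0.9·√(2π)))·exp(−(2.4−2.8)²/(2·0.9²)) = 0.443269·exp(-0.09877) = 0.401582
  L_B = (1/(1.2·√(2π)))·exp(−(2.4−3.4)²/(2·1.2²)) = 0.332452·exp(-0.34722) = 0.234927
Prior × likelihood for each component:
  π_A·L_A = 0.92 × 0.401582 = 0.369455
  π_B·L_B = 0.08 × 0.234927 = 0.0187941
Sum: 0.369455 + 0.0187941 = 0.38825
P(Type B | x) ≈ 0.048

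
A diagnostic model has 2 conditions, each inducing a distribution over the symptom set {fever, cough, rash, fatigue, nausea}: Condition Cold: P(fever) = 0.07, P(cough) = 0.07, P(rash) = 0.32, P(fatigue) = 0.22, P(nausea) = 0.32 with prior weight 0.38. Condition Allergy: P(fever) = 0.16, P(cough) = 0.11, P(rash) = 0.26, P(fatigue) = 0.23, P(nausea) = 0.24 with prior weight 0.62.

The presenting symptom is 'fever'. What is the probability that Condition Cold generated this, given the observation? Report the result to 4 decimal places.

Apply Bayes' rule: the posterior for each component is proportional to its prior times its likelihood at x.
Evaluate each component's likelihood at the observed value:
  L_Cold = P(fever | comp) = 0.07
  L_Allergy = P(fever | comp) = 0.16
Multiply by the mixture weights:
  P(Z=Cold)·L_Cold = 0.38 × 0.07 = 0.0266
  P(Z=Allergy)·L_Allergy = 0.62 × 0.16 = 0.0992
Denominator: 0.0266 + 0.0992 = 0.1258
P(Condition Cold | 'fever') = 0.0266 / 0.1258 ≈ 0.2114

0.2114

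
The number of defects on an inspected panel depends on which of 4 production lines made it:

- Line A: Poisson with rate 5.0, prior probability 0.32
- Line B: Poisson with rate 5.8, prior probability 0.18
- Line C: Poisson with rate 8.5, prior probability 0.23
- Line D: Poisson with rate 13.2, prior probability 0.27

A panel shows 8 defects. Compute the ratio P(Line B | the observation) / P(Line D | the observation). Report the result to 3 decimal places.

Only the two components matter; the odds are (π_i f_i(x)) / (π_j f_j(x)).
Component likelihoods at x = 8 defects:
  p_A = 0.065278
  p_B = 0.0961602
  p_C = 0.137508
  p_D = 0.0423042
Odds = (0.18/0.27) × (0.0961602/0.0423042) = 0.666667 × 2.27306 ≈ 1.515

1.515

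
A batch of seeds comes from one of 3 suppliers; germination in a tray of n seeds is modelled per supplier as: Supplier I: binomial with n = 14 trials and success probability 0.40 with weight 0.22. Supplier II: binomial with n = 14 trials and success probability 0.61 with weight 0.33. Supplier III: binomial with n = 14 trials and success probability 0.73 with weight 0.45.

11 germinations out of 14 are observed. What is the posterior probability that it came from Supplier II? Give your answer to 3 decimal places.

0.233

P(component k | x) = π_k·f_k(x) / marginal(x), where marginal(x) = Σ_j π_j·f_j(x).
Component likelihoods at x = 11 germinations out of 14:
  p_I = 0.00329773
  p_II = 0.0939558
  p_III = 0.224773
Weight by the priors:
  π_I·p_I = 0.22 × 0.00329773 = 0.000725501
  π_II·p_II = 0.33 × 0.0939558 = 0.0310054
  π_III·p_III = 0.45 × 0.224773 = 0.101148
Sum: 0.000725501 + 0.0310054 + 0.101148 = 0.132879
P(Supplier II | 11 germinations out of 14) = 0.0310054 / 0.132879 ≈ 0.233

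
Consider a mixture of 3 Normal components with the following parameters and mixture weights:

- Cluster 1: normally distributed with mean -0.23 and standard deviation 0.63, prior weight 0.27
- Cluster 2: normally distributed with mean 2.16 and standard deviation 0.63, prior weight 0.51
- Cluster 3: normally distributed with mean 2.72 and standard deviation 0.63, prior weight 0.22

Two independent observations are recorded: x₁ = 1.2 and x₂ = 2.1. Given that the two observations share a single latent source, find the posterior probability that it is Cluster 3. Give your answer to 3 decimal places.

0.044

P(component k | x) = π_k·f_k(x) / marginal(x), where marginal(x) = Σ_j π_j·f_j(x).
Since both observations come from the same component, the likelihood for component k is f_k(x₁)·f_k(x₂).
  p_1 = [(1/(0.63·√(2π)))·exp(−(1.2−-0.23)²/(2·0.63²)) = 0.633242·exp(-2.57609) = 0.0481713] × [0.000678225] = 3.2671e-05
  p_2 = [(1/(0.63·√(2π)))·exp(−(1.2−2.16)²/(2·0.63²)) = 0.633242·exp(-1.16100) = 0.198315] × [0.630376] = 0.125013
  p_3 = [(1/(0.63·√(2π)))·exp(−(1.2−2.72)²/(2·0.63²)) = 0.633242·exp(-2.91056) = 0.0344771] × [0.390177] = 0.0134522
Prior × likelihood for each component:
  π_1·p_1 = 0.27 × 3.2671e-05 = 8.82116e-06
  π_2·p_2 = 0.51 × 0.125013 = 0.0637565
  π_3·p_3 = 0.22 × 0.0134522 = 0.00295947
Normaliser: 8.82116e-06 + 0.0637565 + 0.00295947 = 0.0667248
Responsibility of Cluster 3: 0.00295947 / 0.0667248 ≈ 0.044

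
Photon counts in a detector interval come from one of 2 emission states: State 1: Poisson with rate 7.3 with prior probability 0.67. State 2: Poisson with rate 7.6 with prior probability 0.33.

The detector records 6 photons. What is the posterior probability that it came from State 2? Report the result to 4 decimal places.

0.3172

By Bayes' theorem, P(k | x) = w_k f_k(x) / Σ_j w_j f_j(x).
Evaluate each component's likelihood at the observed value:
  L_1 = 0.141989
  L_2 = 0.13394
Unnormalised posteriors:
  w_1·L_1 = 0.67 × 0.141989 = 0.0951327
  w_2·L_2 = 0.33 × 0.13394 = 0.0442003
Normaliser: 0.0951327 + 0.0442003 = 0.139333
So the posterior for State 2 is 0.0442003 / 0.139333 ≈ 0.3172.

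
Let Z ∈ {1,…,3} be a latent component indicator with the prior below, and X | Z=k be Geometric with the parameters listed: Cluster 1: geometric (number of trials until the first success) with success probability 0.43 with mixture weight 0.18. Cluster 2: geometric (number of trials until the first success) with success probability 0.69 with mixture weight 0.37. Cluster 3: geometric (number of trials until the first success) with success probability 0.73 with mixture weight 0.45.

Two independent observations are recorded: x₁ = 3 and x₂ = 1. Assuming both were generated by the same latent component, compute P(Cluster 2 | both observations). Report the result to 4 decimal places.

0.3743

P(component k | x) = w_k·f_k(x) / marginal(x), where marginal(x) = Σ_j w_j·f_j(x).
Since both observations come from the same component, the likelihood for component k is f_k(x₁)·f_k(x₂).
  f_1 = [0.43·(1−0.43)^2 = 0.43·0.3249 = 0.139707] × [0.43] = 0.060074
  f_2 = [0.69·(1−0.69)^2 = 0.69·0.0961 = 0.066309] × [0.69] = 0.0457532
  f_3 = [0.73·(1−0.73)^2 = 0.73·0.0729 = 0.053217] × [0.73] = 0.0388484
Multiply by the mixture weights:
  w_1·f_1 = 0.18 × 0.060074 = 0.0108133
  w_2·f_2 = 0.37 × 0.0457532 = 0.0169287
  w_3·f_3 = 0.45 × 0.0388484 = 0.0174818
Denominator: 0.0108133 + 0.0169287 + 0.0174818 = 0.0452238
P(Cluster 2 | x) ≈ 0.3743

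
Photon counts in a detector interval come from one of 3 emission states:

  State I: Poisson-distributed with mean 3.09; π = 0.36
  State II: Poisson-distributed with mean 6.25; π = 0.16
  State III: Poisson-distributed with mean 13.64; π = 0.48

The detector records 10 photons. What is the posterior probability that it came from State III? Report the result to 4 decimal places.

0.8127

The responsibility of component k is π_k f_k(x) divided by Σ_j π_j f_j(x).
Component likelihoods at x = 10 photons:
  f_I = 0.000995066
  f_II = 0.0483834
  f_III = 0.0732157
Weight by the priors:
  π_I·f_I = 0.36 × 0.000995066 = 0.000358224
  π_II·f_II = 0.16 × 0.0483834 = 0.00774135
  π_III·f_III = 0.48 × 0.0732157 = 0.0351435
Evidence: 0.000358224 + 0.00774135 + 0.0351435 = 0.0432431
Responsibility of State III: 0.0351435 / 0.0432431 ≈ 0.8127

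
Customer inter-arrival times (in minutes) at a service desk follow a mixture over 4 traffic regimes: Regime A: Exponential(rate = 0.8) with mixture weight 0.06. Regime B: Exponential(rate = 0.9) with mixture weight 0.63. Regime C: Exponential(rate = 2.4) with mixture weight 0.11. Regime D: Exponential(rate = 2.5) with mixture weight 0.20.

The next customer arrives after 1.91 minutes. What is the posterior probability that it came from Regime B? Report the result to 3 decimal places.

Apply Bayes' rule: the posterior for each component is proportional to its prior times its likelihood at x.
Component likelihoods at x = 1.91 minutes:
  L_A = 0.173575
  L_B = 0.161321
  L_C = 0.0245135
  L_D = 0.0210952
Weight by the priors:
  P(Z=A)·L_A = 0.06 × 0.173575 = 0.0104145
  P(Z=B)·L_B = 0.63 × 0.161321 = 0.101632
  P(Z=C)·L_C = 0.11 × 0.0245135 = 0.00269649
  P(Z=D)·L_D = 0.20 × 0.0210952 = 0.00421904
Evidence: 0.0104145 + 0.101632 + 0.00269649 + 0.00421904 = 0.118962
So the posterior for Regime B is 0.101632 / 0.118962 ≈ 0.854.

0.854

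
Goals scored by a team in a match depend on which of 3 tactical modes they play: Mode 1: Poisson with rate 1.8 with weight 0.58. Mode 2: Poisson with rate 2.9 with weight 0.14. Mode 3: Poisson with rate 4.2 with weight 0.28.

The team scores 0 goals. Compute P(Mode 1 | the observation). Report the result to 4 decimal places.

0.8896

The responsibility of component k is w_k f_k(x) divided by Σ_j w_j f_j(x).
Component likelihoods at x = 0 goals:
  p_1 = 0.165299
  p_2 = 0.0550232
  p_3 = 0.0149956
Prior × likelihood for each component:
  w_1·p_1 = 0.58 × 0.165299 = 0.0958734
  w_2·p_2 = 0.14 × 0.0550232 = 0.00770325
  w_3·p_3 = 0.28 × 0.0149956 = 0.00419876
Denominator: 0.0958734 + 0.00770325 + 0.00419876 = 0.107775
Responsibility of Mode 1: 0.0958734 / 0.107775 ≈ 0.8896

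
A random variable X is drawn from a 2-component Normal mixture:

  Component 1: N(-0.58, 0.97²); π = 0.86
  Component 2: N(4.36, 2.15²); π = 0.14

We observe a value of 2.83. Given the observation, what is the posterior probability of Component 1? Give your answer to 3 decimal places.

0.035

Posterior ∝ prior × likelihood, so P(k | x) ∝ w_k f_k(x); normalise over all components.
Component likelihoods at x = 2.83:
  p_1 = 0.000852172
  p_2 = 0.144047
Weight by the priors:
  w_1·p_1 = 0.86 × 0.000852172 = 0.000732868
  w_2·p_2 = 0.14 × 0.144047 = 0.0201666
Marginal: 0.000732868 + 0.0201666 = 0.0208995
P(Component 1 | the observation) = 0.000732868 / 0.0208995 ≈ 0.035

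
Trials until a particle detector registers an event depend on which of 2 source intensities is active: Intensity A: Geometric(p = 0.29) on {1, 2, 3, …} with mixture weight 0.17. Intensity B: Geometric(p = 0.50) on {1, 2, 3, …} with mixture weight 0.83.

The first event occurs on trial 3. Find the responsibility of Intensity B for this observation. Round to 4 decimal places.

0.8068

P(component k | x) = π_k·f_k(x) / marginal(x), where marginal(x) = Σ_j π_j·f_j(x).
Component likelihoods at x = 3:
  p_A = 0.29·(1−0.29)^2 = 0.29·0.5041 = 0.146189
  p_B = 0.50·(1−0.50)^2 = 0.50·0.25 = 0.125
Weight by the priors:
  π_A·p_A = 0.17 × 0.146189 = 0.0248521
  π_B·p_B = 0.83 × 0.125 = 0.10375
Normaliser: 0.0248521 + 0.10375 = 0.128602
Responsibility of Intensity B: 0.10375 / 0.128602 ≈ 0.8068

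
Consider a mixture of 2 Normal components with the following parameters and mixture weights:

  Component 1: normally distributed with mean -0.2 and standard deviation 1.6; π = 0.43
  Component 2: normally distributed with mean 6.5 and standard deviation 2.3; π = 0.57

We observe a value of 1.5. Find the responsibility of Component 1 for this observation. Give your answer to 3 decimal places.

P(component k | x) = w_k·f_k(x) / marginal(x), where marginal(x) = Σ_j w_j·f_j(x).
Component likelihoods at x = 1.5:
  L_1 = 0.141792
  L_2 = 0.0163293
Weight by the priors:
  w_1·L_1 = 0.43 × 0.141792 = 0.0609705
  w_2·L_2 = 0.57 × 0.0163293 = 0.00930768
Normaliser: 0.0609705 + 0.00930768 = 0.0702782
P(Component 1 | data) = 0.0609705 / 0.0702782 ≈ 0.868

0.868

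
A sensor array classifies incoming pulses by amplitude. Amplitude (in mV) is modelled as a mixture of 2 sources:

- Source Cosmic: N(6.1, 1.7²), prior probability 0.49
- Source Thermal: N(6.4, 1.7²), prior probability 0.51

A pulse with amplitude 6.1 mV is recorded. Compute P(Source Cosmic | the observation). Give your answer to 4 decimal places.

0.4939

The responsibility of component k is π_k f_k(x) divided by Σ_j π_j f_j(x).
Evaluate each component's likelihood at the observed value:
  p_Cosmic = (1/(1.7·√(2π)))·exp(−(6.1−6.1)²/(2·1.7²)) = 0.234672·exp(-0.00000) = 0.234672
  p_Thermal = (1/(1.7·√(2π)))·exp(−(6.1−6.4)²/(2·1.7²)) = 0.234672·exp(-0.01557) = 0.231046
Multiply by the mixture weights:
  π_Cosmic·p_Cosmic = 0.49 × 0.234672 = 0.114989
  π_Thermal·p_Thermal = 0.51 × 0.231046 = 0.117834
Evidence: 0.114989 + 0.117834 = 0.232823
P(Source Cosmic | 6.1 mV) ≈ 0.4939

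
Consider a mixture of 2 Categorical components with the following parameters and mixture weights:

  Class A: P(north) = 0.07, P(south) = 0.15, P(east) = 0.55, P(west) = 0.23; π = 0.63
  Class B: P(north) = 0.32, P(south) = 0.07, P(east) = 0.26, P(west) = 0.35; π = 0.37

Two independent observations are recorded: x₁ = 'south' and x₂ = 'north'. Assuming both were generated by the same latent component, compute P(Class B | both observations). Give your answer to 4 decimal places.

Posterior ∝ prior × likelihood, so P(k | x) ∝ P(Z=k) f_k(x); normalise over all components.
Since both observations come from the same component, the likelihood for component k is f_k(x₁)·f_k(x₂).
  f_A = [P(south | comp) = 0.15] × [0.07] = 0.0105
  f_B = [P(south | comp) = 0.07] × [0.32] = 0.0224
Unnormalised posteriors:
  P(Z=A)·f_A = 0.63 × 0.0105 = 0.006615
  P(Z=B)·f_B = 0.37 × 0.0224 = 0.008288
Evidence: 0.006615 + 0.008288 = 0.014903
P(Class B | x₁, x₂) ≈ 0.5561

0.5561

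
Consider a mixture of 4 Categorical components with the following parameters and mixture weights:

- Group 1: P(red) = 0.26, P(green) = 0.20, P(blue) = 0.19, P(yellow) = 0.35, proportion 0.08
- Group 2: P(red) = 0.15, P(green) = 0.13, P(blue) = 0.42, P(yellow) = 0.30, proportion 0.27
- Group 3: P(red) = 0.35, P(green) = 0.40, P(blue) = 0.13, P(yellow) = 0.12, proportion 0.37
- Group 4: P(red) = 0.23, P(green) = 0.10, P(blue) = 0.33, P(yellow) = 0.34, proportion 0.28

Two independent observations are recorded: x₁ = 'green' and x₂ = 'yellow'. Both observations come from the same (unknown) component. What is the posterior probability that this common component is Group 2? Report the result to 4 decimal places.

0.2426

Posterior ∝ prior × likelihood, so P(k | x) ∝ w_k f_k(x); normalise over all components.
Since both observations come from the same component, the likelihood for component k is f_k(x₁)·f_k(x₂).
  p_1 = [P(green | comp) = 0.20] × [0.35] = 0.07
  p_2 = [P(green | comp) = 0.13] × [0.3] = 0.039
  p_3 = [P(green | comp) = 0.40] × [0.12] = 0.048
  p_4 = [P(green | comp) = 0.10] × [0.34] = 0.034
Unnormalised posteriors:
  w_1·p_1 = 0.08 × 0.07 = 0.0056
  w_2·p_2 = 0.27 × 0.039 = 0.01053
  w_3·p_3 = 0.37 × 0.048 = 0.01776
  w_4·p_4 = 0.28 × 0.034 = 0.00952
Marginal: 0.0056 + 0.01053 + 0.01776 + 0.00952 = 0.04341
So the posterior for Group 2 is 0.01053 / 0.04341 ≈ 0.2426.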